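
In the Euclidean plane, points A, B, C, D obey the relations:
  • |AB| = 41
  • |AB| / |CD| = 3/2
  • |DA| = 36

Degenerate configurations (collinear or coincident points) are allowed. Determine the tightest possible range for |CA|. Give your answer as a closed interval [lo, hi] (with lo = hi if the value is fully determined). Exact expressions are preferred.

|AB| ∈ {41}
|AD| ∈ {36}
|CD| ∈ {82/3}
|BD| ∈ [5, 77]
|AC| ∈ [26/3, 190/3]
|BC| ∈ [0, 313/3]

|CA| ∈ [26/3, 190/3]  (≈ [8.6667, 63.3333])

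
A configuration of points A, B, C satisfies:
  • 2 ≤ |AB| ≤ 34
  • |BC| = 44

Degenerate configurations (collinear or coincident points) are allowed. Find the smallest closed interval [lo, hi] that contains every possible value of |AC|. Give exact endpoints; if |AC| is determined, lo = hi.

|AC| ∈ [10, 78]  (≈ [10.0000, 78.0000])

|AB| ∈ [2, 34]
|BC| ∈ {44}
|AC| ∈ [10, 78]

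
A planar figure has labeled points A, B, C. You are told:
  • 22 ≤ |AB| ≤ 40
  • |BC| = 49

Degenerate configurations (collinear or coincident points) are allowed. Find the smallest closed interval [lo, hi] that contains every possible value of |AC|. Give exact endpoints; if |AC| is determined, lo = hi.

|AB| ∈ [22, 40]
|BC| ∈ {49}
|AC| ∈ [9, 89]

|AC| ∈ [9, 89]  (≈ [9.0000, 89.0000])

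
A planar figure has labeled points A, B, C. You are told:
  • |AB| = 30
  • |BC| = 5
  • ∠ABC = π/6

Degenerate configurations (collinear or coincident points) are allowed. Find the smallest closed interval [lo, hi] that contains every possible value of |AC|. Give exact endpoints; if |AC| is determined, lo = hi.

|AB| ∈ {30}
|BC| ∈ {5}
|AC| ∈ {5·√(37 - 6·√(3))}

|AC| = 5·√(37 - 6·√(3))  (≈ 25.7913)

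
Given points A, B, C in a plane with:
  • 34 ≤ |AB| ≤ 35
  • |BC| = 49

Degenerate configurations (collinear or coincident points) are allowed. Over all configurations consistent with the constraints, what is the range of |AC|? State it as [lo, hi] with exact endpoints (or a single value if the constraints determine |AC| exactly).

|AB| ∈ [34, 35]
|BC| ∈ {49}
|AC| ∈ [14, 84]

|AC| ∈ [14, 84]  (≈ [14.0000, 84.0000])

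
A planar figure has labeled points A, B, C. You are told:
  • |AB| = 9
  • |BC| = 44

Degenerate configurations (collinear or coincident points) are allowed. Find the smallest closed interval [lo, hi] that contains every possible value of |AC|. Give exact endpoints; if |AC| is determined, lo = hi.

|AB| ∈ {9}
|BC| ∈ {44}
|AC| ∈ [35, 53]

|AC| ∈ [35, 53]  (≈ [35.0000, 53.0000])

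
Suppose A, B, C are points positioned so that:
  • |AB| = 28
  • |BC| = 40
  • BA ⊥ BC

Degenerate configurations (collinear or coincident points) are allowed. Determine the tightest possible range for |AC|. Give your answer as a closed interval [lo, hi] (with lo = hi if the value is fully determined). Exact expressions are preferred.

|AB| ∈ {28}
|BC| ∈ {40}
|AC| ∈ {4·√(149)}

|AC| = 4·√(149)  (≈ 48.8262)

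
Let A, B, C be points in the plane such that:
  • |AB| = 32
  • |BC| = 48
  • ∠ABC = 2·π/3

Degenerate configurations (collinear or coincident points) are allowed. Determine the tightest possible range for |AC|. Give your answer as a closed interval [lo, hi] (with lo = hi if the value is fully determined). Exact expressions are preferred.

|AB| ∈ {32}
|BC| ∈ {48}
|AC| ∈ {16·√(19)}

|AC| = 16·√(19)  (≈ 69.7424)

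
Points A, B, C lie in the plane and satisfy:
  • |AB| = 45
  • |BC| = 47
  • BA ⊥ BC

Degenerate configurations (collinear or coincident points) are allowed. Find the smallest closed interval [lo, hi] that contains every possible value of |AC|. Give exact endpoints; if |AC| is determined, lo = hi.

|AB| ∈ {45}
|BC| ∈ {47}
|AC| ∈ {√(4234)}

|AC| = √(4234)  (≈ 65.0692)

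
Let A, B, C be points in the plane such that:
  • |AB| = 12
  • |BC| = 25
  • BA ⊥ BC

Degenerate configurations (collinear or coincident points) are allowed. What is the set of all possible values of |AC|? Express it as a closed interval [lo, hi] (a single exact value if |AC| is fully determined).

|AB| ∈ {12}
|BC| ∈ {25}
|AC| ∈ {√(769)}

|AC| = √(769)  (≈ 27.7308)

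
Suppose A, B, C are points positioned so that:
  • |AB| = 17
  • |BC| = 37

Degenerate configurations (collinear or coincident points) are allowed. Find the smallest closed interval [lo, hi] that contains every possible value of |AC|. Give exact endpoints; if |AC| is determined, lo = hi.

|AB| ∈ {17}
|BC| ∈ {37}
|AC| ∈ [20, 54]

|AC| ∈ [20, 54]  (≈ [20.0000, 54.0000])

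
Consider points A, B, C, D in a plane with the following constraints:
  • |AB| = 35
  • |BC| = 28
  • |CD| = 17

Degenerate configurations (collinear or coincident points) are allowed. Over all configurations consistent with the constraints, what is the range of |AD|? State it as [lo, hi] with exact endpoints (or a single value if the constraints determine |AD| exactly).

|AB| ∈ {35}
|BC| ∈ {28}
|CD| ∈ {17}
|AC| ∈ [7, 63]
|BD| ∈ [11, 45]
|AD| ∈ [0, 80]

|AD| ∈ [0, 80]  (≈ [0.0000, 80.0000])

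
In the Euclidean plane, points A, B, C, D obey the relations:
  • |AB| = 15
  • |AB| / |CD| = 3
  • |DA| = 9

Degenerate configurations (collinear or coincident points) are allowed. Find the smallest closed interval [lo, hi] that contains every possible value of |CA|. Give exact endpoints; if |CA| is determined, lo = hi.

|CA| ∈ [4, 14]  (≈ [4.0000, 14.0000])

|AB| ∈ {15}
|AD| ∈ {9}
|CD| ∈ {5}
|BD| ∈ [6, 24]
|AC| ∈ [4, 14]
|BC| ∈ [1, 29]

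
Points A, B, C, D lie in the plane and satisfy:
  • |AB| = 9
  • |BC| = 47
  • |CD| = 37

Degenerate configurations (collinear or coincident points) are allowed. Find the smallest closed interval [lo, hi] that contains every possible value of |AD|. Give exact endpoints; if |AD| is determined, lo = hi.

|AB| ∈ {9}
|BC| ∈ {47}
|CD| ∈ {37}
|AC| ∈ [38, 56]
|BD| ∈ [10, 84]
|AD| ∈ [1, 93]

|AD| ∈ [1, 93]  (≈ [1.0000, 93.0000])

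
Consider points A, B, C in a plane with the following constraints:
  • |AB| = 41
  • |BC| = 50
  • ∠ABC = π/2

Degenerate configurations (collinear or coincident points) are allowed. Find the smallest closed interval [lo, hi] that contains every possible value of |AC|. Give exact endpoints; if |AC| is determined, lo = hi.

|AC| = √(4181)  (≈ 64.6607)

|AB| ∈ {41}
|BC| ∈ {50}
|AC| ∈ {√(4181)}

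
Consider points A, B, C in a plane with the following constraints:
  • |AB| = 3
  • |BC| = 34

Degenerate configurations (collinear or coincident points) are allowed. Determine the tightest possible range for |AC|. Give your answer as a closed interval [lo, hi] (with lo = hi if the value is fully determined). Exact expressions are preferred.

|AC| ∈ [31, 37]  (≈ [31.0000, 37.0000])

|AB| ∈ {3}
|BC| ∈ {34}
|AC| ∈ [31, 37]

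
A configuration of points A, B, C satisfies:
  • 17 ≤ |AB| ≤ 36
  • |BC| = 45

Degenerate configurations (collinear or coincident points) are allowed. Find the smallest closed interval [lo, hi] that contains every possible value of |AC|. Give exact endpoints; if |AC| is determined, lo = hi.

|AB| ∈ [17, 36]
|BC| ∈ {45}
|AC| ∈ [9, 81]

|AC| ∈ [9, 81]  (≈ [9.0000, 81.0000])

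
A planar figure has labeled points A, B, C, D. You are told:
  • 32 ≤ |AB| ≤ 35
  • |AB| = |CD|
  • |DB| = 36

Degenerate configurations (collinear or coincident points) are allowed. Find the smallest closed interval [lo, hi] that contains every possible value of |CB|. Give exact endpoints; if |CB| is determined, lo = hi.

|AB| ∈ [32, 35]
|BD| ∈ {36}
|CD| ∈ [32, 35]
|AD| ∈ [1, 71]
|BC| ∈ [1, 71]
|AC| ∈ [0, 106]

|CB| ∈ [1, 71]  (≈ [1.0000, 71.0000])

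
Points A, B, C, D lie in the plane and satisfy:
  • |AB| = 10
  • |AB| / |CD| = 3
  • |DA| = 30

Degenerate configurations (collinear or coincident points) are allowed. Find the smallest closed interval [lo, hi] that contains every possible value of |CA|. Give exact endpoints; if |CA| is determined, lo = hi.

|CA| ∈ [80/3, 100/3]  (≈ [26.6667, 33.3333])

|AB| ∈ {10}
|AD| ∈ {30}
|CD| ∈ {10/3}
|BD| ∈ [20, 40]
|AC| ∈ [80/3, 100/3]
|BC| ∈ [50/3, 130/3]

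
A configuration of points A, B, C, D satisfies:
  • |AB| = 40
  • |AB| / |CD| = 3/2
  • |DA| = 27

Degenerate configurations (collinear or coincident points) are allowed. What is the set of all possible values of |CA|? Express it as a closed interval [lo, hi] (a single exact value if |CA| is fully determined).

|AB| ∈ {40}
|AD| ∈ {27}
|CD| ∈ {80/3}
|BD| ∈ [13, 67]
|AC| ∈ [1/3, 161/3]
|BC| ∈ [0, 281/3]

|CA| ∈ [1/3, 161/3]  (≈ [0.3333, 53.6667])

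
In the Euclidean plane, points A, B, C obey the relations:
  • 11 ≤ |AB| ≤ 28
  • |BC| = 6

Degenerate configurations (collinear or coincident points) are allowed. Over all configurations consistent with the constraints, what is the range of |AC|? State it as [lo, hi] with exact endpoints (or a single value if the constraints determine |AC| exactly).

|AB| ∈ [11, 28]
|BC| ∈ {6}
|AC| ∈ [5, 34]

|AC| ∈ [5, 34]  (≈ [5.0000, 34.0000])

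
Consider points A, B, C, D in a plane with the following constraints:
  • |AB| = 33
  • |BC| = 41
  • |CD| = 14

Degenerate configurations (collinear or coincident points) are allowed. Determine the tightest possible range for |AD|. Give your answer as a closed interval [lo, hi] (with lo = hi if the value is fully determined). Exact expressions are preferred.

|AB| ∈ {33}
|BC| ∈ {41}
|CD| ∈ {14}
|AC| ∈ [8, 74]
|BD| ∈ [27, 55]
|AD| ∈ [0, 88]

|AD| ∈ [0, 88]  (≈ [0.0000, 88.0000])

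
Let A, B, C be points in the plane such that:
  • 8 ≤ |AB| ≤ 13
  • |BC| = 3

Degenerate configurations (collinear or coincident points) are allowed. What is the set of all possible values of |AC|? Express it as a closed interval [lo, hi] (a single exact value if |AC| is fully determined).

|AC| ∈ [5, 16]  (≈ [5.0000, 16.0000])

|AB| ∈ [8, 13]
|BC| ∈ {3}
|AC| ∈ [5, 16]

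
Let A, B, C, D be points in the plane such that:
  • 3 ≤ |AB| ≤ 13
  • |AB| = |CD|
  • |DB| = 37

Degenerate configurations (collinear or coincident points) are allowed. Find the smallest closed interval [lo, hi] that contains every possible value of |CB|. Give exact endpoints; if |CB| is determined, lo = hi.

|CB| ∈ [24, 50]  (≈ [24.0000, 50.0000])

|AB| ∈ [3, 13]
|BD| ∈ {37}
|CD| ∈ [3, 13]
|AD| ∈ [24, 50]
|BC| ∈ [24, 50]
|AC| ∈ [11, 63]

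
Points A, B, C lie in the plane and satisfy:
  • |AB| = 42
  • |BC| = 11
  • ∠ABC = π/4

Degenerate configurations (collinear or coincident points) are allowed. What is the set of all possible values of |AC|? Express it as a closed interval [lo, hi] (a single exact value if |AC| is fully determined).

|AC| = √(1885 - 462·√(2))  (≈ 35.0946)

|AB| ∈ {42}
|BC| ∈ {11}
|AC| ∈ {√(1885 - 462·√(2))}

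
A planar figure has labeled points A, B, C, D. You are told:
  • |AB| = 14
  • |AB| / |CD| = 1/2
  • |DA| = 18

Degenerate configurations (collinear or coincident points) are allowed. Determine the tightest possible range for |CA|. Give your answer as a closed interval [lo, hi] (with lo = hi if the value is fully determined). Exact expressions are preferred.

|CA| ∈ [10, 46]  (≈ [10.0000, 46.0000])

|AB| ∈ {14}
|AD| ∈ {18}
|CD| ∈ {28}
|BD| ∈ [4, 32]
|AC| ∈ [10, 46]
|BC| ∈ [0, 60]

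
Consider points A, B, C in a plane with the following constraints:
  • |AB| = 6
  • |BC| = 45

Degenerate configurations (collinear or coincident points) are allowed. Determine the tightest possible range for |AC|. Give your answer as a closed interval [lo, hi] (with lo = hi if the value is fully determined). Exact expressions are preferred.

|AB| ∈ {6}
|BC| ∈ {45}
|AC| ∈ [39, 51]

|AC| ∈ [39, 51]  (≈ [39.0000, 51.0000])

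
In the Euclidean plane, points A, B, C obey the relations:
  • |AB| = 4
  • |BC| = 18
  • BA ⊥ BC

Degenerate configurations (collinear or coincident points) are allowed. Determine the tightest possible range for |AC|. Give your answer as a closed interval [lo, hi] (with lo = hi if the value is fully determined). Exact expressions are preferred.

|AB| ∈ {4}
|BC| ∈ {18}
|AC| ∈ {2·√(85)}

|AC| = 2·√(85)  (≈ 18.4391)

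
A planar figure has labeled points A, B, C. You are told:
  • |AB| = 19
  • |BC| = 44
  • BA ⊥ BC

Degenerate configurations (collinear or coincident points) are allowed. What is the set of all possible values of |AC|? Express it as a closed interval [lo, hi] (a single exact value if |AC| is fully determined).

|AC| = √(2297)  (≈ 47.9270)

|AB| ∈ {19}
|BC| ∈ {44}
|AC| ∈ {√(2297)}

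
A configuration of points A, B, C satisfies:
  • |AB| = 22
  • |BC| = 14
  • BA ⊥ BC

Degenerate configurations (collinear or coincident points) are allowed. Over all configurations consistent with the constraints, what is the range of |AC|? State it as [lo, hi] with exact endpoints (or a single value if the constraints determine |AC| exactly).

|AB| ∈ {22}
|BC| ∈ {14}
|AC| ∈ {2·√(170)}

|AC| = 2·√(170)  (≈ 26.0768)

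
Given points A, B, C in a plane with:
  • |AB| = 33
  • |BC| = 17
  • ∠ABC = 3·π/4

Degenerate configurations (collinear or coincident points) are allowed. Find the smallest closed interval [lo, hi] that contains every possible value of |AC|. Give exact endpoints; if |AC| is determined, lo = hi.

|AB| ∈ {33}
|BC| ∈ {17}
|AC| ∈ {√(561·√(2) + 1378)}

|AC| = √(561·√(2) + 1378)  (≈ 46.5980)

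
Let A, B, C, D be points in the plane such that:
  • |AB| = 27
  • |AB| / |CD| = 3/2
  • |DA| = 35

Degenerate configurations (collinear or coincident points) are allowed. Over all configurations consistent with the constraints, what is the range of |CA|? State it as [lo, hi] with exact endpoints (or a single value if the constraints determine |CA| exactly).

|AB| ∈ {27}
|AD| ∈ {35}
|CD| ∈ {18}
|BD| ∈ [8, 62]
|AC| ∈ [17, 53]
|BC| ∈ [0, 80]

|CA| ∈ [17, 53]  (≈ [17.0000, 53.0000])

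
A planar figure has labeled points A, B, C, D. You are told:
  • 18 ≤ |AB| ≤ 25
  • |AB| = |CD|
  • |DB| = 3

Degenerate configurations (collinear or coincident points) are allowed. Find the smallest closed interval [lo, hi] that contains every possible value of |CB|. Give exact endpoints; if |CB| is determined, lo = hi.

|CB| ∈ [15, 28]  (≈ [15.0000, 28.0000])

|AB| ∈ [18, 25]
|BD| ∈ {3}
|CD| ∈ [18, 25]
|AD| ∈ [15, 28]
|BC| ∈ [15, 28]
|AC| ∈ [0, 53]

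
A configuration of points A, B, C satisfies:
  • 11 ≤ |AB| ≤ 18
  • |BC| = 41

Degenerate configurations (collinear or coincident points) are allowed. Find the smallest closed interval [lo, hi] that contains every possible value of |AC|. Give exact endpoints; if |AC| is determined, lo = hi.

|AC| ∈ [23, 59]  (≈ [23.0000, 59.0000])

|AB| ∈ [11, 18]
|BC| ∈ {41}
|AC| ∈ [23, 59]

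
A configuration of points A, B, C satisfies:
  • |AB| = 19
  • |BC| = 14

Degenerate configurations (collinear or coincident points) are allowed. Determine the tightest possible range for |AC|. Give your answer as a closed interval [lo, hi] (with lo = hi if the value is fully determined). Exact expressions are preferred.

|AB| ∈ {19}
|BC| ∈ {14}
|AC| ∈ [5, 33]

|AC| ∈ [5, 33]  (≈ [5.0000, 33.0000])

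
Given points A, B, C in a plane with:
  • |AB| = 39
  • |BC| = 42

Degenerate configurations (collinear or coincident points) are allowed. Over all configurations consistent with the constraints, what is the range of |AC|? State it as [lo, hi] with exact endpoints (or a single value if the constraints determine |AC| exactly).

|AB| ∈ {39}
|BC| ∈ {42}
|AC| ∈ [3, 81]

|AC| ∈ [3, 81]  (≈ [3.0000, 81.0000])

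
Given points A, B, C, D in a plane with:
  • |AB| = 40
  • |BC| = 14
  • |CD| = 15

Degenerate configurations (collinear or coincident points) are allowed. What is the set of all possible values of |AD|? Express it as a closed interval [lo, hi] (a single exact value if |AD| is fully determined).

|AB| ∈ {40}
|BC| ∈ {14}
|CD| ∈ {15}
|AC| ∈ [26, 54]
|BD| ∈ [1, 29]
|AD| ∈ [11, 69]

|AD| ∈ [11, 69]  (≈ [11.0000, 69.0000])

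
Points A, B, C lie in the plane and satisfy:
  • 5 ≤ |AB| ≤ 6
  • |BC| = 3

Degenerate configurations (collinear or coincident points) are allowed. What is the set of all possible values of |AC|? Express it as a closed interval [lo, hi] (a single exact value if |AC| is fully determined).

|AC| ∈ [2, 9]  (≈ [2.0000, 9.0000])

|AB| ∈ [5, 6]
|BC| ∈ {3}
|AC| ∈ [2, 9]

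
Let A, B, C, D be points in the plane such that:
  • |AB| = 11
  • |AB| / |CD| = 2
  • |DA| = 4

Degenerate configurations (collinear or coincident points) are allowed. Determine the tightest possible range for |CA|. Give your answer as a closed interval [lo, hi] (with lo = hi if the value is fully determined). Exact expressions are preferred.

|CA| ∈ [3/2, 19/2]  (≈ [1.5000, 9.5000])

|AB| ∈ {11}
|AD| ∈ {4}
|CD| ∈ {11/2}
|BD| ∈ [7, 15]
|AC| ∈ [3/2, 19/2]
|BC| ∈ [3/2, 41/2]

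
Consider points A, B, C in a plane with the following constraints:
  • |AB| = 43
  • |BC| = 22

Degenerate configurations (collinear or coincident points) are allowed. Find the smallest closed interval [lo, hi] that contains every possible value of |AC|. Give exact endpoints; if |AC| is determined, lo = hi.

|AB| ∈ {43}
|BC| ∈ {22}
|AC| ∈ [21, 65]

|AC| ∈ [21, 65]  (≈ [21.0000, 65.0000])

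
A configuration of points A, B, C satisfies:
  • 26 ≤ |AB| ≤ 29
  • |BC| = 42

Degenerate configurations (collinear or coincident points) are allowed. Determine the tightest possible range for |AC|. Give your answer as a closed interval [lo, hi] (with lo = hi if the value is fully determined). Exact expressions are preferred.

|AC| ∈ [13, 71]  (≈ [13.0000, 71.0000])

|AB| ∈ [26, 29]
|BC| ∈ {42}
|AC| ∈ [13, 71]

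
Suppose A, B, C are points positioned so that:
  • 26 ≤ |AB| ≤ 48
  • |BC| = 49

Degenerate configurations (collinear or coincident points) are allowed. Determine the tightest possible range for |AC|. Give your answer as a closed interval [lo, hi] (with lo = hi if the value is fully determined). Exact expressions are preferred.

|AB| ∈ [26, 48]
|BC| ∈ {49}
|AC| ∈ [1, 97]

|AC| ∈ [1, 97]  (≈ [1.0000, 97.0000])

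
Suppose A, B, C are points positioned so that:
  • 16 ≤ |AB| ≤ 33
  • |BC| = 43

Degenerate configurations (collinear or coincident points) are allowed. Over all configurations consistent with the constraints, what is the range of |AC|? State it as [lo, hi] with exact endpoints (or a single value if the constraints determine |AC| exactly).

|AB| ∈ [16, 33]
|BC| ∈ {43}
|AC| ∈ [10, 76]

|AC| ∈ [10, 76]  (≈ [10.0000, 76.0000])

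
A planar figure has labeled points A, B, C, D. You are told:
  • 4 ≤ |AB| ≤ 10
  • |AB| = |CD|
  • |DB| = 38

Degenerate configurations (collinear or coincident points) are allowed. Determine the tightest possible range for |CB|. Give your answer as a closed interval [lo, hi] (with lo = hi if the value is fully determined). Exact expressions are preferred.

|AB| ∈ [4, 10]
|BD| ∈ {38}
|CD| ∈ [4, 10]
|AD| ∈ [28, 48]
|BC| ∈ [28, 48]
|AC| ∈ [18, 58]

|CB| ∈ [28, 48]  (≈ [28.0000, 48.0000])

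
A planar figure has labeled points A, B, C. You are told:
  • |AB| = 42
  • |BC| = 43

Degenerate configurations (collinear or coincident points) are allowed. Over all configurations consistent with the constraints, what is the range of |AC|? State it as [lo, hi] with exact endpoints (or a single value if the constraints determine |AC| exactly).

|AB| ∈ {42}
|BC| ∈ {43}
|AC| ∈ [1, 85]

|AC| ∈ [1, 85]  (≈ [1.0000, 85.0000])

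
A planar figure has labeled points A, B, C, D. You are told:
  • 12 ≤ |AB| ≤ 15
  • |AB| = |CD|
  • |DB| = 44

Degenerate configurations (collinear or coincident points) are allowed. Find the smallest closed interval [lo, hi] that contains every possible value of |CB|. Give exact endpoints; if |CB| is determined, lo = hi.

|AB| ∈ [12, 15]
|BD| ∈ {44}
|CD| ∈ [12, 15]
|AD| ∈ [29, 59]
|BC| ∈ [29, 59]
|AC| ∈ [14, 74]

|CB| ∈ [29, 59]  (≈ [29.0000, 59.0000])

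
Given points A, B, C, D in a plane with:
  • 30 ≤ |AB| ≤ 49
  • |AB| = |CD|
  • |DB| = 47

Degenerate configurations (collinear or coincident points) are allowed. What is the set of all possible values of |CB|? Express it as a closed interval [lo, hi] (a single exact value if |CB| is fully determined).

|CB| ∈ [0, 96]  (≈ [0.0000, 96.0000])

|AB| ∈ [30, 49]
|BD| ∈ {47}
|CD| ∈ [30, 49]
|AD| ∈ [0, 96]
|BC| ∈ [0, 96]
|AC| ∈ [0, 145]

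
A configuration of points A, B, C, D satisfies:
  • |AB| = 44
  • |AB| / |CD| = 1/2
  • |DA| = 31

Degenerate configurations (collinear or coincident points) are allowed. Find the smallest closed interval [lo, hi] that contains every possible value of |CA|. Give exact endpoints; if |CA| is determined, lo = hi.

|CA| ∈ [57, 119]  (≈ [57.0000, 119.0000])

|AB| ∈ {44}
|AD| ∈ {31}
|CD| ∈ {88}
|BD| ∈ [13, 75]
|AC| ∈ [57, 119]
|BC| ∈ [13, 163]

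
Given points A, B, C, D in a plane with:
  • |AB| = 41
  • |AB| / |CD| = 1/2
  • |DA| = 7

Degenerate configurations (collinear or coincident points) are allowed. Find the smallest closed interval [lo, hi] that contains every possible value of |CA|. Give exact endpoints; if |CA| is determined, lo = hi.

|CA| ∈ [75, 89]  (≈ [75.0000, 89.0000])

|AB| ∈ {41}
|AD| ∈ {7}
|CD| ∈ {82}
|BD| ∈ [34, 48]
|AC| ∈ [75, 89]
|BC| ∈ [34, 130]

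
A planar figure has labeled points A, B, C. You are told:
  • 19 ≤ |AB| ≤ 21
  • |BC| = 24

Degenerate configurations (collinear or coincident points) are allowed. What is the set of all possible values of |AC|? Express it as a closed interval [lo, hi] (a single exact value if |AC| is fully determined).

|AB| ∈ [19, 21]
|BC| ∈ {24}
|AC| ∈ [3, 45]

|AC| ∈ [3, 45]  (≈ [3.0000, 45.0000])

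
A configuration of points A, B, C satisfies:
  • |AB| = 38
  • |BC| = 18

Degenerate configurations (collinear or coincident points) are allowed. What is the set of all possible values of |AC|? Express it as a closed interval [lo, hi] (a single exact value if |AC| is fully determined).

|AB| ∈ {38}
|BC| ∈ {18}
|AC| ∈ [20, 56]

|AC| ∈ [20, 56]  (≈ [20.0000, 56.0000])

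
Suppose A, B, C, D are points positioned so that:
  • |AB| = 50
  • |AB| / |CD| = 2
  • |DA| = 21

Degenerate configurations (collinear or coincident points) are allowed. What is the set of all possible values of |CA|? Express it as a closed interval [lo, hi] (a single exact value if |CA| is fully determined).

|CA| ∈ [4, 46]  (≈ [4.0000, 46.0000])

|AB| ∈ {50}
|AD| ∈ {21}
|CD| ∈ {25}
|BD| ∈ [29, 71]
|AC| ∈ [4, 46]
|BC| ∈ [4, 96]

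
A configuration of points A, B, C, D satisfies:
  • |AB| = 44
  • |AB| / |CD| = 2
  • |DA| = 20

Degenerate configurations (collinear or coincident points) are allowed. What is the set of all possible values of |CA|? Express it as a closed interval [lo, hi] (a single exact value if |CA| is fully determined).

|CA| ∈ [2, 42]  (≈ [2.0000, 42.0000])

|AB| ∈ {44}
|AD| ∈ {20}
|CD| ∈ {22}
|BD| ∈ [24, 64]
|AC| ∈ [2, 42]
|BC| ∈ [2, 86]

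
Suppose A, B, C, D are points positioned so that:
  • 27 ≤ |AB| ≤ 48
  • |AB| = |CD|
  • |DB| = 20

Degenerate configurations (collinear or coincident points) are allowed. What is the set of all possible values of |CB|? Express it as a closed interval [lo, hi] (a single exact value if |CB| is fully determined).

|CB| ∈ [7, 68]  (≈ [7.0000, 68.0000])

|AB| ∈ [27, 48]
|BD| ∈ {20}
|CD| ∈ [27, 48]
|AD| ∈ [7, 68]
|BC| ∈ [7, 68]
|AC| ∈ [0, 116]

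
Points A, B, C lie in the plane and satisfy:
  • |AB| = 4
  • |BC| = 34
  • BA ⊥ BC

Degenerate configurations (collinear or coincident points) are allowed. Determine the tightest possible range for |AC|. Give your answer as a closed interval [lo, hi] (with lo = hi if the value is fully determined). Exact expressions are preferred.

|AC| = 2·√(293)  (≈ 34.2345)

|AB| ∈ {4}
|BC| ∈ {34}
|AC| ∈ {2·√(293)}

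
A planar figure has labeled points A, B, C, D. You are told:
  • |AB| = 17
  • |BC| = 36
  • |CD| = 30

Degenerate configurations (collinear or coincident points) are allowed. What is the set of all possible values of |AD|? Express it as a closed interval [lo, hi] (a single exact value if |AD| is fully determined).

|AD| ∈ [0, 83]  (≈ [0.0000, 83.0000])

|AB| ∈ {17}
|BC| ∈ {36}
|CD| ∈ {30}
|AC| ∈ [19, 53]
|BD| ∈ [6, 66]
|AD| ∈ [0, 83]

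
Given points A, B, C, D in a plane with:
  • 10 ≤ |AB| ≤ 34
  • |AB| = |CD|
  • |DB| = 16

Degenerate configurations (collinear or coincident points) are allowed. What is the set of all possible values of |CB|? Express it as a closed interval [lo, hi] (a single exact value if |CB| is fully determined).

|AB| ∈ [10, 34]
|BD| ∈ {16}
|CD| ∈ [10, 34]
|AD| ∈ [0, 50]
|BC| ∈ [0, 50]
|AC| ∈ [0, 84]

|CB| ∈ [0, 50]  (≈ [0.0000, 50.0000])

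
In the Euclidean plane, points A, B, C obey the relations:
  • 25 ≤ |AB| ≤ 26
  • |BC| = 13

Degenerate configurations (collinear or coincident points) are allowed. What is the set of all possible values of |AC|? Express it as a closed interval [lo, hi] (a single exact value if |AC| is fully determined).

|AC| ∈ [12, 39]  (≈ [12.0000, 39.0000])

|AB| ∈ [25, 26]
|BC| ∈ {13}
|AC| ∈ [12, 39]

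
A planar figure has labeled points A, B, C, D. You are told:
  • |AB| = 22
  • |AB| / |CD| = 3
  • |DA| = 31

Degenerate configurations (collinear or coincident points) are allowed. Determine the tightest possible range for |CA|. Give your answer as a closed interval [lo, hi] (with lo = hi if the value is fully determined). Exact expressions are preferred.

|AB| ∈ {22}
|AD| ∈ {31}
|CD| ∈ {22/3}
|BD| ∈ [9, 53]
|AC| ∈ [71/3, 115/3]
|BC| ∈ [5/3, 181/3]

|CA| ∈ [71/3, 115/3]  (≈ [23.6667, 38.3333])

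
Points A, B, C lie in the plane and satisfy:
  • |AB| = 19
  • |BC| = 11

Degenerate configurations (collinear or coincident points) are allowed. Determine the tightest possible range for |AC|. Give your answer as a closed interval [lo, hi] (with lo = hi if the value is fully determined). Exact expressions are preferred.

|AC| ∈ [8, 30]  (≈ [8.0000, 30.0000])

|AB| ∈ {19}
|BC| ∈ {11}
|AC| ∈ [8, 30]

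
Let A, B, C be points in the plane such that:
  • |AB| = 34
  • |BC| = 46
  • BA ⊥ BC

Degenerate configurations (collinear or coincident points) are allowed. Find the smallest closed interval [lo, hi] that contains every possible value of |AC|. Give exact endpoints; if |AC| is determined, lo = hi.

|AC| = 2·√(818)  (≈ 57.2014)

|AB| ∈ {34}
|BC| ∈ {46}
|AC| ∈ {2·√(818)}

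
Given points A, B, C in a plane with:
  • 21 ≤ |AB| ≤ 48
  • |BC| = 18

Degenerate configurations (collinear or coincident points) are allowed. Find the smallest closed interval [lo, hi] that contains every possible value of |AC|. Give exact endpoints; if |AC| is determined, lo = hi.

|AB| ∈ [21, 48]
|BC| ∈ {18}
|AC| ∈ [3, 66]

|AC| ∈ [3, 66]  (≈ [3.0000, 66.0000])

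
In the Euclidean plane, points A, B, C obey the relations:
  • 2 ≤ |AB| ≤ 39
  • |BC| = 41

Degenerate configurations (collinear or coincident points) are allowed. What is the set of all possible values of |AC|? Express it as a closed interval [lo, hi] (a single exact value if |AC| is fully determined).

|AC| ∈ [2, 80]  (≈ [2.0000, 80.0000])

|AB| ∈ [2, 39]
|BC| ∈ {41}
|AC| ∈ [2, 80]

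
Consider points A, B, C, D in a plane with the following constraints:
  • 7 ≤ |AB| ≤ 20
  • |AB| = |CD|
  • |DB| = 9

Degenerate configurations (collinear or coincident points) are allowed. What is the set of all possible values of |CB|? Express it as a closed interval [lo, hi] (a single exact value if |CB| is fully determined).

|CB| ∈ [0, 29]  (≈ [0.0000, 29.0000])

|AB| ∈ [7, 20]
|BD| ∈ {9}
|CD| ∈ [7, 20]
|AD| ∈ [0, 29]
|BC| ∈ [0, 29]
|AC| ∈ [0, 49]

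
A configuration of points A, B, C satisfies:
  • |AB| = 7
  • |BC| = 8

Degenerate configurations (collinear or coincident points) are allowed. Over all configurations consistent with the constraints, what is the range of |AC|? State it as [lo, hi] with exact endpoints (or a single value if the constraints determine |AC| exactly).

|AB| ∈ {7}
|BC| ∈ {8}
|AC| ∈ [1, 15]

|AC| ∈ [1, 15]  (≈ [1.0000, 15.0000])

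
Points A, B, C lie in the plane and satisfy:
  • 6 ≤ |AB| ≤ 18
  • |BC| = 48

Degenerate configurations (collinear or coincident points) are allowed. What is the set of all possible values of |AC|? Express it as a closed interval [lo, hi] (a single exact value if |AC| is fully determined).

|AB| ∈ [6, 18]
|BC| ∈ {48}
|AC| ∈ [30, 66]

|AC| ∈ [30, 66]  (≈ [30.0000, 66.0000])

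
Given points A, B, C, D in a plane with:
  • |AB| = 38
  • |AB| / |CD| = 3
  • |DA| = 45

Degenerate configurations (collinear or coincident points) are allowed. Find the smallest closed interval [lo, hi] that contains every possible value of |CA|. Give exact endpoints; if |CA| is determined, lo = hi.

|AB| ∈ {38}
|AD| ∈ {45}
|CD| ∈ {38/3}
|BD| ∈ [7, 83]
|AC| ∈ [97/3, 173/3]
|BC| ∈ [0, 287/3]

|CA| ∈ [97/3, 173/3]  (≈ [32.3333, 57.6667])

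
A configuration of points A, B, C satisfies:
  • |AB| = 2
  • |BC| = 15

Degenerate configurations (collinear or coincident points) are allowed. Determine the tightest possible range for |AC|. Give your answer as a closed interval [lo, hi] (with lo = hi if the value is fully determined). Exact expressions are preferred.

|AC| ∈ [13, 17]  (≈ [13.0000, 17.0000])

|AB| ∈ {2}
|BC| ∈ {15}
|AC| ∈ [13, 17]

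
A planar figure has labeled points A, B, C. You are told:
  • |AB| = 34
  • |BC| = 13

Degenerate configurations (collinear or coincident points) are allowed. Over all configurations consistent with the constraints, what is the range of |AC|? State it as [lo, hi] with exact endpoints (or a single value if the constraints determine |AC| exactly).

|AC| ∈ [21, 47]  (≈ [21.0000, 47.0000])

|AB| ∈ {34}
|BC| ∈ {13}
|AC| ∈ [21, 47]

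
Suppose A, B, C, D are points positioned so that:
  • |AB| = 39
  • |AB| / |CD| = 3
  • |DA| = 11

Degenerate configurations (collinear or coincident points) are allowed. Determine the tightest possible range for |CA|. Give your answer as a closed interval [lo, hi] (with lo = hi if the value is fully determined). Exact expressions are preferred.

|CA| ∈ [2, 24]  (≈ [2.0000, 24.0000])

|AB| ∈ {39}
|AD| ∈ {11}
|CD| ∈ {13}
|BD| ∈ [28, 50]
|AC| ∈ [2, 24]
|BC| ∈ [15, 63]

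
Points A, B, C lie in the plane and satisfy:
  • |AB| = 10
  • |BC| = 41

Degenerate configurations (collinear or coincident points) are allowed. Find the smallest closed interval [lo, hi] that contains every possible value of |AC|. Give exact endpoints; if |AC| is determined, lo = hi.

|AB| ∈ {10}
|BC| ∈ {41}
|AC| ∈ [31, 51]

|AC| ∈ [31, 51]  (≈ [31.0000, 51.0000])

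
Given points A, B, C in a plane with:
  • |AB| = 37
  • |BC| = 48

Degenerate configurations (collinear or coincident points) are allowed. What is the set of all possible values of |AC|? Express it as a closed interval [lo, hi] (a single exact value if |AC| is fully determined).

|AC| ∈ [11, 85]  (≈ [11.0000, 85.0000])

|AB| ∈ {37}
|BC| ∈ {48}
|AC| ∈ [11, 85]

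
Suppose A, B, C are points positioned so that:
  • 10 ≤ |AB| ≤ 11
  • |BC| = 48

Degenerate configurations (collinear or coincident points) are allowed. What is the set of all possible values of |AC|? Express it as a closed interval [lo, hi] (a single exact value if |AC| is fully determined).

|AB| ∈ [10, 11]
|BC| ∈ {48}
|AC| ∈ [37, 59]

|AC| ∈ [37, 59]  (≈ [37.0000, 59.0000])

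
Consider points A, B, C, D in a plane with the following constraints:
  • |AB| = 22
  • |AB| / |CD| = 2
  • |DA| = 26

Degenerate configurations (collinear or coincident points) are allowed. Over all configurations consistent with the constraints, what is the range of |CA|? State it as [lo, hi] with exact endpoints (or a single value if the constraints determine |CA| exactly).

|CA| ∈ [15, 37]  (≈ [15.0000, 37.0000])

|AB| ∈ {22}
|AD| ∈ {26}
|CD| ∈ {11}
|BD| ∈ [4, 48]
|AC| ∈ [15, 37]
|BC| ∈ [0, 59]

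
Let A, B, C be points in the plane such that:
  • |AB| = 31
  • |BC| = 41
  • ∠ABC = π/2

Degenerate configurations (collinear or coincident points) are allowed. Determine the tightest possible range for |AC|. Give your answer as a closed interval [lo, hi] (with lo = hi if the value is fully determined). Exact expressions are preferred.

|AC| = √(2642)  (≈ 51.4004)

|AB| ∈ {31}
|BC| ∈ {41}
|AC| ∈ {√(2642)}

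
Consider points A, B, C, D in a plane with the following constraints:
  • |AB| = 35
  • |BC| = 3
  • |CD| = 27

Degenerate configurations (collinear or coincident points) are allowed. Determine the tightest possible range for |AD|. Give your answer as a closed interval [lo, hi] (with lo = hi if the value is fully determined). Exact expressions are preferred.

|AD| ∈ [5, 65]  (≈ [5.0000, 65.0000])

|AB| ∈ {35}
|BC| ∈ {3}
|CD| ∈ {27}
|AC| ∈ [32, 38]
|BD| ∈ [24, 30]
|AD| ∈ [5, 65]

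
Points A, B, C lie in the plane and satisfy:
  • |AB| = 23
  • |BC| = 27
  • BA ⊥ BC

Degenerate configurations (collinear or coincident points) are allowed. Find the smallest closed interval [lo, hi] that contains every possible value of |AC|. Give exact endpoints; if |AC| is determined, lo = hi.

|AB| ∈ {23}
|BC| ∈ {27}
|AC| ∈ {√(1258)}

|AC| = √(1258)  (≈ 35.4683)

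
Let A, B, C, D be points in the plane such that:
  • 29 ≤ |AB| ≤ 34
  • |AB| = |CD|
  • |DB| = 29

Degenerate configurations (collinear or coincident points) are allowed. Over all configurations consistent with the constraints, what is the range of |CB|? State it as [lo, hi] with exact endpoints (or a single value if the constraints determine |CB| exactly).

|AB| ∈ [29, 34]
|BD| ∈ {29}
|CD| ∈ [29, 34]
|AD| ∈ [0, 63]
|BC| ∈ [0, 63]
|AC| ∈ [0, 97]

|CB| ∈ [0, 63]  (≈ [0.0000, 63.0000])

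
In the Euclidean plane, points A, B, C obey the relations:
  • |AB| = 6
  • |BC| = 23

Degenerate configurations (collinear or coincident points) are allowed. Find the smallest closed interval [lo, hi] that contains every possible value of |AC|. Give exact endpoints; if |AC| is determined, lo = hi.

|AB| ∈ {6}
|BC| ∈ {23}
|AC| ∈ [17, 29]

|AC| ∈ [17, 29]  (≈ [17.0000, 29.0000])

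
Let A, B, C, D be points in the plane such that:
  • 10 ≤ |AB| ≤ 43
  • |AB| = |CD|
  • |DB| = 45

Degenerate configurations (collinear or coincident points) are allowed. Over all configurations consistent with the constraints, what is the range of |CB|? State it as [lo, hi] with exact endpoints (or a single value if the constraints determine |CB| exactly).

|CB| ∈ [2, 88]  (≈ [2.0000, 88.0000])

|AB| ∈ [10, 43]
|BD| ∈ {45}
|CD| ∈ [10, 43]
|AD| ∈ [2, 88]
|BC| ∈ [2, 88]
|AC| ∈ [0, 131]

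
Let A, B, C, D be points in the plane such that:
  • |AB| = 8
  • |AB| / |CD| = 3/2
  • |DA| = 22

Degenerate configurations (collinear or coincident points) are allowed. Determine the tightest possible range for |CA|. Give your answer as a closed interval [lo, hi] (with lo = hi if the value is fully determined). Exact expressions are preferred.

|CA| ∈ [50/3, 82/3]  (≈ [16.6667, 27.3333])

|AB| ∈ {8}
|AD| ∈ {22}
|CD| ∈ {16/3}
|BD| ∈ [14, 30]
|AC| ∈ [50/3, 82/3]
|BC| ∈ [26/3, 106/3]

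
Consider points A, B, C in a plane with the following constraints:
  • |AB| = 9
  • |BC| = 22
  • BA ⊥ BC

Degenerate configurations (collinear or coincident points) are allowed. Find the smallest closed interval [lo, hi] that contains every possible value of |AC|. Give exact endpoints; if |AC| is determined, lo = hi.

|AB| ∈ {9}
|BC| ∈ {22}
|AC| ∈ {√(565)}

|AC| = √(565)  (≈ 23.7697)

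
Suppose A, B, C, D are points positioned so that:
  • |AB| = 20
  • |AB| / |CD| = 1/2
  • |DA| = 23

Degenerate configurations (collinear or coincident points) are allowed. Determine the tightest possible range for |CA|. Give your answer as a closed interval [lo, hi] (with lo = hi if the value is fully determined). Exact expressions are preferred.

|AB| ∈ {20}
|AD| ∈ {23}
|CD| ∈ {40}
|BD| ∈ [3, 43]
|AC| ∈ [17, 63]
|BC| ∈ [0, 83]

|CA| ∈ [17, 63]  (≈ [17.0000, 63.0000])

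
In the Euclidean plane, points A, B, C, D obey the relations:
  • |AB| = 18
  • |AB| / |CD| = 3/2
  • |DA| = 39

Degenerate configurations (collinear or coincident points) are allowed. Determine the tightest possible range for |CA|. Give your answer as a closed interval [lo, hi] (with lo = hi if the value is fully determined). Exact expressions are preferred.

|AB| ∈ {18}
|AD| ∈ {39}
|CD| ∈ {12}
|BD| ∈ [21, 57]
|AC| ∈ [27, 51]
|BC| ∈ [9, 69]

|CA| ∈ [27, 51]  (≈ [27.0000, 51.0000])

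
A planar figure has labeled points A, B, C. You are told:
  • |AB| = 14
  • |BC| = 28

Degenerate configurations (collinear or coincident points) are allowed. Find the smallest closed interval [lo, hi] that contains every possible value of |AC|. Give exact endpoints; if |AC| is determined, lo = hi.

|AC| ∈ [14, 42]  (≈ [14.0000, 42.0000])

|AB| ∈ {14}
|BC| ∈ {28}
|AC| ∈ [14, 42]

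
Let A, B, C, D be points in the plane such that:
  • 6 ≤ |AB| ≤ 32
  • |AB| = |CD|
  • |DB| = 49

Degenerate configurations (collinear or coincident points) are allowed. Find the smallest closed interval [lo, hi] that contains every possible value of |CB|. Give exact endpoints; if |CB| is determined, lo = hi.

|CB| ∈ [17, 81]  (≈ [17.0000, 81.0000])

|AB| ∈ [6, 32]
|BD| ∈ {49}
|CD| ∈ [6, 32]
|AD| ∈ [17, 81]
|BC| ∈ [17, 81]
|AC| ∈ [0, 113]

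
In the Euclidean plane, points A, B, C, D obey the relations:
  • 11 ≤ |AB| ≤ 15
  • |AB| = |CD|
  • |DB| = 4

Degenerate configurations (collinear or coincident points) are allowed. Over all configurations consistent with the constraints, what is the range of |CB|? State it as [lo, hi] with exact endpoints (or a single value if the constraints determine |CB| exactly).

|AB| ∈ [11, 15]
|BD| ∈ {4}
|CD| ∈ [11, 15]
|AD| ∈ [7, 19]
|BC| ∈ [7, 19]
|AC| ∈ [0, 34]

|CB| ∈ [7, 19]  (≈ [7.0000, 19.0000])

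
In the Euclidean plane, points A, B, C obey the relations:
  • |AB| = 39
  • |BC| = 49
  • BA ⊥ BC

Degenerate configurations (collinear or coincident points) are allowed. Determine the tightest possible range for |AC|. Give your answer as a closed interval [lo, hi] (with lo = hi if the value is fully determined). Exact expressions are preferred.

|AB| ∈ {39}
|BC| ∈ {49}
|AC| ∈ {√(3922)}

|AC| = √(3922)  (≈ 62.6259)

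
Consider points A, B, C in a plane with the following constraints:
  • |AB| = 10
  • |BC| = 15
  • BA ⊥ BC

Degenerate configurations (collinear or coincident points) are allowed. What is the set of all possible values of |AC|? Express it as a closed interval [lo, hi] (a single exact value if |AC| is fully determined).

|AC| = 5·√(13)  (≈ 18.0278)

|AB| ∈ {10}
|BC| ∈ {15}
|AC| ∈ {5·√(13)}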